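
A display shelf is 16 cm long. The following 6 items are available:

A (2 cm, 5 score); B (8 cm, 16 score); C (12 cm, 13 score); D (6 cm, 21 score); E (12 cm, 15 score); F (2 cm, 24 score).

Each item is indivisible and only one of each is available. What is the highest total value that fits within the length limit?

This is a 0/1 knapsack; check combinations near the capacity.
- B+D+F: length 8+6+2=16, value 16+21+24=61
- A+D+F: length 2+6+2=10, value 5+21+24=50
- D+F: length 6+2=8, value 21+24=45
Best: 61 score.

61 score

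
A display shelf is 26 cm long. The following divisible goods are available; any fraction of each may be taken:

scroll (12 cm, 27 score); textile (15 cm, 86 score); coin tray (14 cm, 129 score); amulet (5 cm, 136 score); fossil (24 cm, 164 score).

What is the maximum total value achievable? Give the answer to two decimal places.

Take in order of value per unit:
- amulet (136/5 per unit): all 5 → value 136, running total 136.00
- coin tray (129/14 per unit): all 14 → value 129, running total 265.00
- fossil (164/24 per unit): 7 of 24 → value 7×164/24 = 47.8333, running total 312.83
Total 312.83.

312.83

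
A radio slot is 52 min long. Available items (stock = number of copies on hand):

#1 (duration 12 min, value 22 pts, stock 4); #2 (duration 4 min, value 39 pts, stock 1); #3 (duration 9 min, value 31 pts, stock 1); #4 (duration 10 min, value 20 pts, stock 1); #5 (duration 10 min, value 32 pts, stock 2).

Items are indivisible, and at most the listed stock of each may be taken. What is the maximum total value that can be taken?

156 pts

Best selections within duration 52 and stock limits:
- 1×#1 + 1×#2 + 1×#3 + 2×#5: duration 45, value 156
- 1×#2 + 1×#3 + 1×#4 + 2×#5: duration 43, value 154
- 2×#1 + 1×#2 + 2×#5: duration 48, value 147
- 2×#1 + 1×#2 + 1×#3 + 1×#5: duration 47, value 146
Best: 156 pts.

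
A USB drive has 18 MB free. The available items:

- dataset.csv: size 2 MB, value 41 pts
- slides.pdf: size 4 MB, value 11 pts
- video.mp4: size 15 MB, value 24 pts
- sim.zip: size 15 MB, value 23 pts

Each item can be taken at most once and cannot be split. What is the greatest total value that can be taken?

Check high-value combinations within 18 MB:
- dataset.csv+video.mp4: size 2+15=17, value 41+24=65
- dataset.csv+sim.zip: size 2+15=17, value 41+23=64
- dataset.csv+slides.pdf: size 2+4=6, value 41+11=52
- dataset.csv: size 2, value 41
Best: 65 pts.

65 pts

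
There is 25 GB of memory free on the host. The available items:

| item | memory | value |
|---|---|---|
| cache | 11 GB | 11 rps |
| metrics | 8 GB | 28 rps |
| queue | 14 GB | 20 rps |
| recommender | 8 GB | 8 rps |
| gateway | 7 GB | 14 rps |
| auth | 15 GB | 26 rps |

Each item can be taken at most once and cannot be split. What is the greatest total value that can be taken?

54 rps

Check high-value combinations within 25 GB:
- metrics+auth: memory 8+15=23, value 28+26=54
- metrics+recommender+gateway: memory 8+8+7=23, value 28+8+14=50
- metrics+queue: memory 8+14=22, value 28+20=48
- metrics+gateway: memory 8+7=15, value 28+14=42
- gateway+auth: memory 7+15=22, value 14+26=40
Best: 54 rps.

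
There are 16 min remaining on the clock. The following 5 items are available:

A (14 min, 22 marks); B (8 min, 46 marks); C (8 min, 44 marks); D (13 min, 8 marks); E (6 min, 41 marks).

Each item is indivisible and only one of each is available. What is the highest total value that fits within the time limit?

Check high-value combinations within 16 min:
- B+C: time 8+8=16, value 46+44=90
- B+E: time 8+6=14, value 46+41=87
- C+E: time 8+6=14, value 44+41=85
- B: time 8, value 46
- C: time 8, value 44
Best: 90 marks.

90 marks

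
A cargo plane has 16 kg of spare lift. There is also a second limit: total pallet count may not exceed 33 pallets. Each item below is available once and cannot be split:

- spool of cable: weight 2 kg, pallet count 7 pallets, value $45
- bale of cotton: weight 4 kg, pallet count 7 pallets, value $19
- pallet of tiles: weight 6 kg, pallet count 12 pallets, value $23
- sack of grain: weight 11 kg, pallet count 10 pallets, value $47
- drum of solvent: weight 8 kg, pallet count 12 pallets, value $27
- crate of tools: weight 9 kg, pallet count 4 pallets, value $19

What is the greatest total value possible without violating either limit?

$95

Feasible sets respecting both limits:
- spool of cable+pallet of tiles+drum of solvent: weight 16, pallet count 31, value 95
- spool of cable+sack of grain: weight 13, pallet count 17, value 92
- spool of cable+bale of cotton+drum of solvent: weight 14, pallet count 26, value 91
Best: $95.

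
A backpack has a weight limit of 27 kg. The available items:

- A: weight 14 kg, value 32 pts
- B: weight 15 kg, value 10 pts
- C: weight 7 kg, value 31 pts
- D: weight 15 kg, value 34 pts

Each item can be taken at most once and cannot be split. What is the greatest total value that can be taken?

Check high-value combinations within 27 kg:
- C+D: weight 7+15=22, value 31+34=65
- A+C: weight 14+7=21, value 32+31=63
- B+C: weight 15+7=22, value 10+31=41
Best: 65 pts.

65 pts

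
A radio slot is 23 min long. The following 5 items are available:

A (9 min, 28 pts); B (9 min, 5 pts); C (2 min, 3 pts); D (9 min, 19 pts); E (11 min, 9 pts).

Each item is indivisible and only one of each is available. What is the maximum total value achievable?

Check high-value combinations within 23 min:
- A+C+D: duration 9+2+9=20, value 28+3+19=50
- A+D: duration 9+9=18, value 28+19=47
- A+C+E: duration 9+2+11=22, value 28+3+9=40
Best: 50 pts.

50 pts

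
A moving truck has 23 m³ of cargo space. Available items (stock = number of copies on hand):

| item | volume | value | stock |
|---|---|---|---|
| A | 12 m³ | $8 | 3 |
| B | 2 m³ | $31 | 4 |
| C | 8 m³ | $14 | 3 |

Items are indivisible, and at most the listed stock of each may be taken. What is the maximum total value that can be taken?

Top feasible selections:
- 4×B + 1×C: volume 16, value 138
- 1×A + 4×B: volume 20, value 132
- 4×B: volume 8, value 124
- 3×B + 2×C: volume 22, value 121
Best: $138.

$138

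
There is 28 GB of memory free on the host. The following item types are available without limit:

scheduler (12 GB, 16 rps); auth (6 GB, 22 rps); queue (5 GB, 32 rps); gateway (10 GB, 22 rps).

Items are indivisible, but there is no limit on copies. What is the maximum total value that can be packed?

Best value-per-unit is queue at 32/5, and filling with it alone uses memory 5×5=25. No mix of the others beats 5×32 = 160.

160 rps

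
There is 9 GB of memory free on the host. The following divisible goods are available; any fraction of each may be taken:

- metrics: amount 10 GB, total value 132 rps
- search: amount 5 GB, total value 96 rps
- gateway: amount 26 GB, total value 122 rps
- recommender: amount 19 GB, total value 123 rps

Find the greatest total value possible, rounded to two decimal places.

Take in order of value per unit:
- search (96/5 per unit): all 5 → value 96, running total 96.00
- metrics (132/10 per unit): 4 of 10 → value 4×132/10 = 52.8000, running total 148.80
Total 148.80.

148.80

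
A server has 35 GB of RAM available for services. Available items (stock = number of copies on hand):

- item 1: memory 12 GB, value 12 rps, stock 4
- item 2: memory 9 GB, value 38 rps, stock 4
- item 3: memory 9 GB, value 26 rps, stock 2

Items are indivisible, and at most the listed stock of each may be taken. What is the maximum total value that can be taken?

114 rps

Top feasible selections:
- 3×item 2: memory 27, value 114
- 2×item 2 + 1×item 3: memory 27, value 102
- 1×item 2 + 2×item 3: memory 27, value 90
Best: 114 rps.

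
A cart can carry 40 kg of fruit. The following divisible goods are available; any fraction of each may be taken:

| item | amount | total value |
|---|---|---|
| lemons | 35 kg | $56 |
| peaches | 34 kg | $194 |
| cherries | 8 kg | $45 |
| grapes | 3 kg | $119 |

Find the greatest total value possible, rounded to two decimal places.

Take in order of value per unit:
- grapes (119/3 per unit): all 3 → value 119, running total 119.00
- peaches (194/34 per unit): all 34 → value 194, running total 313.00
- cherries (45/8 per unit): 3 of 8 → value 3×45/8 = 16.8750, running total 329.88
Total 329.88.

329.88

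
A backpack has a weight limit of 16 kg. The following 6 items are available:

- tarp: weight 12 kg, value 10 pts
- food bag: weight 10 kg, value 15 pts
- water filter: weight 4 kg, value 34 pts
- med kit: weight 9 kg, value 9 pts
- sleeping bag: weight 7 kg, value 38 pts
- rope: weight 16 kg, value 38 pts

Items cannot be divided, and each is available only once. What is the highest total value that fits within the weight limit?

This is a 0/1 knapsack; check combinations near the capacity.
- water filter+sleeping bag: weight 4+7=11, value 34+38=72
- food bag+water filter: weight 10+4=14, value 15+34=49
- med kit+sleeping bag: weight 9+7=16, value 9+38=47
Best: 72 pts.

72 pts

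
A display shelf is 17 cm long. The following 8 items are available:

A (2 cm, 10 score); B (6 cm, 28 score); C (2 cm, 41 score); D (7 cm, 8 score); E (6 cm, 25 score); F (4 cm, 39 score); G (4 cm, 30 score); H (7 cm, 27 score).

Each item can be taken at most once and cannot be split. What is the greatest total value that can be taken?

138 score

This is a 0/1 knapsack; check combinations near the capacity.
- B+C+F+G: length 6+2+4+4=16, value 28+41+39+30=138
- C+F+G+H: length 2+4+4+7=17, value 41+39+30+27=137
- C+E+F+G: length 2+6+4+4=16, value 41+25+39+30=135
Best: 138 score.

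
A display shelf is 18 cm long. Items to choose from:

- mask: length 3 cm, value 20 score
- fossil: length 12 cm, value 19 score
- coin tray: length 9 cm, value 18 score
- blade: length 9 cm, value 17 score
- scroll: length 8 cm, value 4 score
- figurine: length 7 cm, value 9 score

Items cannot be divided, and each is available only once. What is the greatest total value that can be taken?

39 score

Check high-value combinations within 18 cm:
- mask+fossil: length 3+12=15, value 20+19=39
- mask+coin tray: length 3+9=12, value 20+18=38
- mask+blade: length 3+9=12, value 20+17=37
- coin tray+blade: length 9+9=18, value 18+17=35
Best: 39 score.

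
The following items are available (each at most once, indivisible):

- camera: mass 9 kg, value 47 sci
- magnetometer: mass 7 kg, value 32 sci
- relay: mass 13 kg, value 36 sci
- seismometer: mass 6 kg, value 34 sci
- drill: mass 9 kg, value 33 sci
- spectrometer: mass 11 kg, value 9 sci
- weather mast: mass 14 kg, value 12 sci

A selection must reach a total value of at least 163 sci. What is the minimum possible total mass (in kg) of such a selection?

Subsets with value ≥ 163, sorted by total mass:
- camera+magnetometer+relay+seismometer+drill: mass 44, value 182
- camera+magnetometer+relay+seismometer+drill+spectrometer: mass 55, value 191
- camera+magnetometer+seismometer+drill+spectrometer+weather mast: mass 56, value 167
- camera+magnetometer+relay+seismometer+drill+weather mast: mass 58, value 194
Minimum mass: 44 kg.

44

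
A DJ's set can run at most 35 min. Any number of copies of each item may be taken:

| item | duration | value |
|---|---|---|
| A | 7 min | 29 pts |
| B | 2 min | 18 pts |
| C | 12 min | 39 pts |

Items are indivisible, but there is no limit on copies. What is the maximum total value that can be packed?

Best value-per-unit is B at 18/2, and filling with it alone uses duration 17×2=34. No mix of the others beats 17×18 = 306.

306 pts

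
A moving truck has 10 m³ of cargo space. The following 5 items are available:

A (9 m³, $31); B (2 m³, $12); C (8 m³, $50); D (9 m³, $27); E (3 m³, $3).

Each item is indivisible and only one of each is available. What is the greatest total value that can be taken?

$62

Check high-value combinations within 10 m³:
- B+C: volume 2+8=10, value 12+50=62
- C: volume 8, value 50
- A: volume 9, value 31
Best: $62.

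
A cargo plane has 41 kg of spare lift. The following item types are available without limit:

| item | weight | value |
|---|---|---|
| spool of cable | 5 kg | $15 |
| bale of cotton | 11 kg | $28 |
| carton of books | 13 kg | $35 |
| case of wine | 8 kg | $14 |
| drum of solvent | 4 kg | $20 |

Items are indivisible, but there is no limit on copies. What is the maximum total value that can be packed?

Best value-per-unit is drum of solvent at 20/4, and filling with it alone uses weight 10×4=40. No mix of the others beats 10×20 = 200.

$200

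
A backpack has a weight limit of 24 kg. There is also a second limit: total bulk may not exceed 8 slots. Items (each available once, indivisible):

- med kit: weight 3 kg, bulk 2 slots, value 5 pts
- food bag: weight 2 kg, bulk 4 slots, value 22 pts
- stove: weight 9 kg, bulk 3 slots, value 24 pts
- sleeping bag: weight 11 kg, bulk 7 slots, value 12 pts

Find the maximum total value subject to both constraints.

46 pts

Feasible sets respecting both limits:
- food bag+stove: weight 11, bulk 7, value 46
- med kit+stove: weight 12, bulk 5, value 29
- med kit+food bag: weight 5, bulk 6, value 27
Best: 46 pts.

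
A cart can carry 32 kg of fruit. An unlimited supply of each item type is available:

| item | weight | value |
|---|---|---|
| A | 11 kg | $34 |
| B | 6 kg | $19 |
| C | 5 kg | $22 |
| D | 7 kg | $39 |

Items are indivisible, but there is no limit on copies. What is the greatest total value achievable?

Best value-per-unit is D at 39/7; filling with it alone gives 4×39 = 156.
Optimal mix: 2×C + 3×D → weight 31, value 161.

$161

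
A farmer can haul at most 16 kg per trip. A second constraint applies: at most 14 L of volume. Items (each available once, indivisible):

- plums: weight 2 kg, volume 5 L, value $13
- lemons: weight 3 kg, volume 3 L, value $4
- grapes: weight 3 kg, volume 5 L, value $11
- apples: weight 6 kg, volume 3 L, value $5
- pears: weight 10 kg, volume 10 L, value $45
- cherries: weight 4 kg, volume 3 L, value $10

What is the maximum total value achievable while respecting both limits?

Feasible sets respecting both limits:
- pears+cherries: weight 14, volume 13, value 55
- apples+pears: weight 16, volume 13, value 50
- lemons+pears: weight 13, volume 13, value 49
Best: $55.

$55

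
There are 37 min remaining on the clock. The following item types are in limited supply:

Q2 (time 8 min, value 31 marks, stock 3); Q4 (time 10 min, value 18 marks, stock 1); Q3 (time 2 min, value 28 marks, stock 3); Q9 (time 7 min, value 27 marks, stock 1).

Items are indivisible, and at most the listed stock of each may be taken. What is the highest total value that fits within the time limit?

204 marks

Top feasible selections:
- 3×Q2 + 3×Q3 + 1×Q9: time 37, value 204
- 3×Q2 + 3×Q3: time 30, value 177
- 3×Q2 + 2×Q3 + 1×Q9: time 35, value 176
Best: 204 marks.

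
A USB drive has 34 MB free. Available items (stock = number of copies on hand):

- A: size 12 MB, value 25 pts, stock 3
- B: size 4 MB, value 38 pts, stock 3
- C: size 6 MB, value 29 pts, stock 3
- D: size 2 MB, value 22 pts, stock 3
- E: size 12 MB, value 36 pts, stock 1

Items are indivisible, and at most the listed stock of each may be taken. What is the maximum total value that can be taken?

245 pts

Best selections within size 34 and stock limits:
- 3×B + 3×C + 2×D: size 34, value 245
- 3×B + 2×C + 3×D: size 30, value 238
Best: 245 pts.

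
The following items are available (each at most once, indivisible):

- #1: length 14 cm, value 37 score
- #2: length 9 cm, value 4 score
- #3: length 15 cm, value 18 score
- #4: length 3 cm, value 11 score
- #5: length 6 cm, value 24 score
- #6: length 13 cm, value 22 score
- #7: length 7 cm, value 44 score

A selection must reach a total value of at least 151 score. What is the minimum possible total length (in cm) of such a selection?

Subsets with value ≥ 151, sorted by total length:
- #1+#3+#4+#5+#6+#7: length 58, value 156
- #1+#2+#3+#4+#5+#6+#7: length 67, value 160
Minimum length: 58 cm.

58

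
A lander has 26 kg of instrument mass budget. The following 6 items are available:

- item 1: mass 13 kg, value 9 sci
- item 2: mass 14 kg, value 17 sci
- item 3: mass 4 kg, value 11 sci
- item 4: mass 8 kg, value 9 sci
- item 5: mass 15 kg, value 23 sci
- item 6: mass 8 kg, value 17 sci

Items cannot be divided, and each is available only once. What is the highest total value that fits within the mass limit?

45 sci

Check high-value combinations within 26 kg:
- item 2+item 3+item 6: mass 14+4+8=26, value 17+11+17=45
- item 5+item 6: mass 15+8=23, value 23+17=40
- item 3+item 4+item 6: mass 4+8+8=20, value 11+9+17=37
Best: 45 sci.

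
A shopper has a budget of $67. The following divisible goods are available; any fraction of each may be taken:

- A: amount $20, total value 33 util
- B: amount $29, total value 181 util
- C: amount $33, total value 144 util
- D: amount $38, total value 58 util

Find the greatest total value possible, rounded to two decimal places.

333.25

Take in order of value per unit:
- B (181/29 per unit): all 29 → value 181, running total 181.00
- C (144/33 per unit): all 33 → value 144, running total 325.00
- A (33/20 per unit): 5 of 20 → value 5×33/20 = 8.2500, running total 333.25
Total 333.25.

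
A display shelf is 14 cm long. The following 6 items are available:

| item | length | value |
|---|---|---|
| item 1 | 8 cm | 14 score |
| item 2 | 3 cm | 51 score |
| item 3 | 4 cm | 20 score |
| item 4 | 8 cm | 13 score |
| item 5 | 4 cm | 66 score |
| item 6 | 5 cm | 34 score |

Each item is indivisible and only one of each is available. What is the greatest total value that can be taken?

151 score

This is a 0/1 knapsack; check combinations near the capacity.
- item 2+item 5+item 6: length 3+4+5=12, value 51+66+34=151
- item 2+item 3+item 5: length 3+4+4=11, value 51+20+66=137
- item 3+item 5+item 6: length 4+4+5=13, value 20+66+34=120
Best: 151 score.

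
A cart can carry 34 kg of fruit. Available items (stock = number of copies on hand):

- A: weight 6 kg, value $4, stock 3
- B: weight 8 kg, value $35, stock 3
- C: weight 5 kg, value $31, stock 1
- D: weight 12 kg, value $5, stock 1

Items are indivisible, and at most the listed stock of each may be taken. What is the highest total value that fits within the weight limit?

Top feasible selections:
- 3×B + 1×C: weight 29, value 136
- 1×A + 3×B: weight 30, value 109
- 2×A + 2×B + 1×C: weight 33, value 109
Best: $136.

$136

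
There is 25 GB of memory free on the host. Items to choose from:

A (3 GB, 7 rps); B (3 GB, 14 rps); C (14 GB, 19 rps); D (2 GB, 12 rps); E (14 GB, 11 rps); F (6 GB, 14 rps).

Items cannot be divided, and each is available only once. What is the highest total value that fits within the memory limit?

Check high-value combinations within 25 GB:
- B+C+D+F: memory 3+14+2+6=25, value 14+19+12+14=59
- A+B+C+D: memory 3+3+14+2=22, value 7+14+19+12=52
- A+C+D+F: memory 3+14+2+6=25, value 7+19+12+14=52
- B+D+E+F: memory 3+2+14+6=25, value 14+12+11+14=51
- A+B+D+F: memory 3+3+2+6=14, value 7+14+12+14=47
Best: 59 rps.

59 rps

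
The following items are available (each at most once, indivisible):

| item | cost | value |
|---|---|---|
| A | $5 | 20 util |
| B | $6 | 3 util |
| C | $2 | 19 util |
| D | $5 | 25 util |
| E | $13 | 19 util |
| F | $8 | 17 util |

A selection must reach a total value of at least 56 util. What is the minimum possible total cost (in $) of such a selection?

12

Subsets with value ≥ 56, sorted by total cost:
- A+C+D: cost 12, value 64
- C+D+F: cost 15, value 61
- A+C+F: cost 15, value 56
- A+B+C+D: cost 18, value 67
Minimum cost: 12 $.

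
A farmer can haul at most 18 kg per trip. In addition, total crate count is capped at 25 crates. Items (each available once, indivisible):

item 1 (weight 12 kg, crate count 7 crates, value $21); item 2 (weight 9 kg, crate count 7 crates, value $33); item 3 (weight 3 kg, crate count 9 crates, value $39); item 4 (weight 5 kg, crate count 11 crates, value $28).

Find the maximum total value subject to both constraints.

Feasible sets respecting both limits:
- item 2+item 3: weight 12, crate count 16, value 72
- item 3+item 4: weight 8, crate count 20, value 67
- item 2+item 4: weight 14, crate count 18, value 61
Best: $72.

$72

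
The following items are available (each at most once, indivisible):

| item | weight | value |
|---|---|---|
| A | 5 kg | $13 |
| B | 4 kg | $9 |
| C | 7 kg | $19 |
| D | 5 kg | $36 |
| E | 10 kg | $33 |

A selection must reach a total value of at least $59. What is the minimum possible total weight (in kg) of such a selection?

15

Subsets with value ≥ 59, sorted by total weight:
- D+E: weight 15, value 69
- B+C+D: weight 16, value 64
Minimum weight: 15 kg.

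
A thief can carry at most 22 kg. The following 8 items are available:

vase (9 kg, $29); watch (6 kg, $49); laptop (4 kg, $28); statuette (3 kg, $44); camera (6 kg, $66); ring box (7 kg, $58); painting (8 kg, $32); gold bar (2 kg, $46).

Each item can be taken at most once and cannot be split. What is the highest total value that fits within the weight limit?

Check high-value combinations within 22 kg:
- laptop+statuette+camera+ring box+gold bar: weight 4+3+6+7+2=22, value 28+44+66+58+46=242
- watch+laptop+statuette+camera+gold bar: weight 6+4+3+6+2=21, value 49+28+44+66+46=233
- watch+laptop+statuette+ring box+gold bar: weight 6+4+3+7+2=22, value 49+28+44+58+46=225
- watch+camera+ring box+gold bar: weight 6+6+7+2=21, value 49+66+58+46=219
Best: $242.

$242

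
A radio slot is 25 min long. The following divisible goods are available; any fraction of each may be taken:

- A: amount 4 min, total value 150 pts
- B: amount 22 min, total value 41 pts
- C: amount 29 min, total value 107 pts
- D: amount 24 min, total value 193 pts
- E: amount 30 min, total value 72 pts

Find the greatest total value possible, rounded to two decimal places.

318.88

Take in order of value per unit:
- A (150/4 per unit): all 4 → value 150, running total 150.00
- D (193/24 per unit): 21 of 24 → value 21×193/24 = 168.8750, running total 318.88
Total 318.88.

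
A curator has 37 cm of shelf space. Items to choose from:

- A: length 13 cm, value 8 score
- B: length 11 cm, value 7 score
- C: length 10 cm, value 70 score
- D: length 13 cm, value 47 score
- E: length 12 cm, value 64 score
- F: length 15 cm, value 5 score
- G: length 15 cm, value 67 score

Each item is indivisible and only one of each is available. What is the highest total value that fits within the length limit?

This is a 0/1 knapsack; check combinations near the capacity.
- C+E+G: length 10+12+15=37, value 70+64+67=201
- C+D+E: length 10+13+12=35, value 70+47+64=181
- B+C+G: length 11+10+15=36, value 7+70+67=144
Best: 201 score.

201 score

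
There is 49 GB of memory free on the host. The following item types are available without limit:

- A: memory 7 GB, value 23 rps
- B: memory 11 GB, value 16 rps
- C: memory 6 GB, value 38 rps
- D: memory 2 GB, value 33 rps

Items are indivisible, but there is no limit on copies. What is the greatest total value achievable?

792 rps

Best value-per-unit is D at 33/2, and filling with it alone uses memory 24×2=48. No mix of the others beats 24×33 = 792.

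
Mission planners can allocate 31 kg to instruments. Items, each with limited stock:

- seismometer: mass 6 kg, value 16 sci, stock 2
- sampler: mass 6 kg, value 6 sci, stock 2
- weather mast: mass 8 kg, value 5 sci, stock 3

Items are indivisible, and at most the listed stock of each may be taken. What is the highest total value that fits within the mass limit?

44 sci

Best selections within mass 31 and stock limits:
- 2×seismometer + 2×sampler: mass 24, value 44
- 2×seismometer + 1×sampler + 1×weather mast: mass 26, value 43
- 2×seismometer + 2×weather mast: mass 28, value 42
- 2×seismometer + 1×sampler: mass 18, value 38
Best: 44 sci.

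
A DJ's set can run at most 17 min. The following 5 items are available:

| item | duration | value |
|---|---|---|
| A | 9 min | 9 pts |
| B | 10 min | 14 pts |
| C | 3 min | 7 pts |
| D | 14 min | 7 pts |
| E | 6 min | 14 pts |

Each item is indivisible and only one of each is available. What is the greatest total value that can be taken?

This is a 0/1 knapsack; check combinations near the capacity.
- B+E: duration 10+6=16, value 14+14=28
- A+E: duration 9+6=15, value 9+14=23
- C+E: duration 3+6=9, value 7+14=21
- B+C: duration 10+3=13, value 14+7=21
Best: 28 pts.

28 pts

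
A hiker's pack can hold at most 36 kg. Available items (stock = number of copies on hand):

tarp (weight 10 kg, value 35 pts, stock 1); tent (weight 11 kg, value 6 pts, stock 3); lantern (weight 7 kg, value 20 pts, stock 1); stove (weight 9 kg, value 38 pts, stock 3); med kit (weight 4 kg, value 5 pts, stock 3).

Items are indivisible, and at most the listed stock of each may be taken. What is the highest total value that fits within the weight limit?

Best selections within weight 36 and stock limits:
- 1×lantern + 3×stove: weight 34, value 134
- 1×tarp + 1×lantern + 2×stove: weight 35, value 131
Best: 134 pts.

134 pts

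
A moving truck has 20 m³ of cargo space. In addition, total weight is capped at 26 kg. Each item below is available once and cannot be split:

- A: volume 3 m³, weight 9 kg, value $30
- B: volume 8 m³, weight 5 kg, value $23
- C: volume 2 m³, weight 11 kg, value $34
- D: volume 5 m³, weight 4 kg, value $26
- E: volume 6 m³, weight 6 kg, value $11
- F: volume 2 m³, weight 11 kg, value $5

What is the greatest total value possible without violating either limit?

Feasible sets respecting both limits:
- A+C+D: volume 10, weight 24, value 90
- A+B+C: volume 13, weight 25, value 87
- B+C+D: volume 15, weight 20, value 83
- A+B+D: volume 16, weight 18, value 79
Best: $90.

$90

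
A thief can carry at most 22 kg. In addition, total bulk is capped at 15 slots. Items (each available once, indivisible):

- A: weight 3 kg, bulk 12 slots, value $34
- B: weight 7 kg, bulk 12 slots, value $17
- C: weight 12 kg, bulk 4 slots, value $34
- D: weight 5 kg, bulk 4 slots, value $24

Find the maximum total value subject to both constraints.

Feasible sets respecting both limits:
- C+D: weight 17, bulk 8, value 58
- A: weight 3, bulk 12, value 34
- C: weight 12, bulk 4, value 34
- D: weight 5, bulk 4, value 24
Best: $58.

$58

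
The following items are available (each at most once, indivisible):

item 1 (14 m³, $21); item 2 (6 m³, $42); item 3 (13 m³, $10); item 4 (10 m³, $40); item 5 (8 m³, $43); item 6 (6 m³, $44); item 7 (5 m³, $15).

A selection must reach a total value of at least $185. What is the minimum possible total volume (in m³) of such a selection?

44

Subsets with value ≥ 185, sorted by total volume:
- item 1+item 2+item 4+item 5+item 6: volume 44, value 190
- item 2+item 3+item 4+item 5+item 6+item 7: volume 48, value 194
Minimum volume: 44 m³.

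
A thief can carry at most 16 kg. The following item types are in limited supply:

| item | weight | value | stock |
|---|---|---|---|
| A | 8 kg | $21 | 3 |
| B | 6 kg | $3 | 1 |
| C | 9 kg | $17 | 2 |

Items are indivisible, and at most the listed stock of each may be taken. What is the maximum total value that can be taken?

Top feasible selections:
- 2×A: weight 16, value 42
- 1×A + 1×B: weight 14, value 24
- 1×A: weight 8, value 21
Best: $42.

$42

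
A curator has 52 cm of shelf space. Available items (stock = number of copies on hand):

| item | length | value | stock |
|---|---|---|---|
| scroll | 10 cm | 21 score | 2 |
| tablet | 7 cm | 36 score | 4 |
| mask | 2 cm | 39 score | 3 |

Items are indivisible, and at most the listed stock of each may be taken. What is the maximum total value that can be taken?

Best selections within length 52 and stock limits:
- 1×scroll + 4×tablet + 3×mask: length 44, value 282
- 2×scroll + 3×tablet + 3×mask: length 47, value 267
- 2×scroll + 4×tablet + 2×mask: length 52, value 264
- 4×tablet + 3×mask: length 34, value 261
Best: 282 score.

282 score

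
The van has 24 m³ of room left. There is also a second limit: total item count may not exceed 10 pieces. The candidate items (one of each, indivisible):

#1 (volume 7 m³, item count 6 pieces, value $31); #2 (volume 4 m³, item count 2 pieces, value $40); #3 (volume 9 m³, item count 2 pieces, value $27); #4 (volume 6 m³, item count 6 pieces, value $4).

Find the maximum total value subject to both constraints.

Feasible sets respecting both limits:
- #1+#2+#3: volume 20, item count 10, value 98
- #1+#2: volume 11, item count 8, value 71
- #2+#3+#4: volume 19, item count 10, value 71
Best: $98.

$98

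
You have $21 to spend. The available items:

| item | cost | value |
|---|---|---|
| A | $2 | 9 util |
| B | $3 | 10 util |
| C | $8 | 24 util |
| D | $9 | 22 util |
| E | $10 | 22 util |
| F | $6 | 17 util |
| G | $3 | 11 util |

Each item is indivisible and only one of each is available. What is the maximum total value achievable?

Check high-value combinations within $21:
- B+C+F+G: cost 3+8+6+3=20, value 10+24+17+11=62
- A+C+F+G: cost 2+8+6+3=19, value 9+24+17+11=61
- A+B+C+F: cost 2+3+8+6=19, value 9+10+24+17=60
- B+D+F+G: cost 3+9+6+3=21, value 10+22+17+11=60
- A+D+F+G: cost 2+9+6+3=20, value 9+22+17+11=59
Best: 62 util.

62 util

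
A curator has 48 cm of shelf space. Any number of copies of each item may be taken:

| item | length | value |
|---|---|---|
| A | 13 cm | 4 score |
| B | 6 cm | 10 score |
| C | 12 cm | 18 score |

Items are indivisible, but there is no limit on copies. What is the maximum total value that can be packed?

80 score

Best value-per-unit is B at 10/6, and filling with it alone uses length 8×6=48. No mix of the others beats 8×10 = 80.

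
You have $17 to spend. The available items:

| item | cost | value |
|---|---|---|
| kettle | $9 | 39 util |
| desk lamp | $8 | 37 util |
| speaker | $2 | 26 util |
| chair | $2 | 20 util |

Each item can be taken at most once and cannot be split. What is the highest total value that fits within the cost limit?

85 util

Check high-value combinations within $17:
- kettle+speaker+chair: cost 9+2+2=13, value 39+26+20=85
- desk lamp+speaker+chair: cost 8+2+2=12, value 37+26+20=83
- kettle+desk lamp: cost 9+8=17, value 39+37=76
- kettle+speaker: cost 9+2=11, value 39+26=65
- desk lamp+speaker: cost 8+2=10, value 37+26=63
Best: 85 util.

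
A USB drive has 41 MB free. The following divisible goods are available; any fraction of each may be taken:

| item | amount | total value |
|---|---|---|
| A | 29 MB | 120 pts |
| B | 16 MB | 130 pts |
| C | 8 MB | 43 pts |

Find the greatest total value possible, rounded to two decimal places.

243.34

Take in order of value per unit:
- B (130/16 per unit): all 16 → value 130, running total 130.00
- C (43/8 per unit): all 8 → value 43, running total 173.00
- A (120/29 per unit): 17 of 29 → value 17×120/29 = 70.3448, running total 243.34
Total 243.34.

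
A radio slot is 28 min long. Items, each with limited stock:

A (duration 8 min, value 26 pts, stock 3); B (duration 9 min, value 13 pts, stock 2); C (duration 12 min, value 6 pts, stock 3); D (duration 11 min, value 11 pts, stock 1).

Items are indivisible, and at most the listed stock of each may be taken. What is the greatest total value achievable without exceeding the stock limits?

Best selections within duration 28 and stock limits:
- 3×A: duration 24, value 78
- 2×A + 1×B: duration 25, value 65
Best: 78 pts.

78 pts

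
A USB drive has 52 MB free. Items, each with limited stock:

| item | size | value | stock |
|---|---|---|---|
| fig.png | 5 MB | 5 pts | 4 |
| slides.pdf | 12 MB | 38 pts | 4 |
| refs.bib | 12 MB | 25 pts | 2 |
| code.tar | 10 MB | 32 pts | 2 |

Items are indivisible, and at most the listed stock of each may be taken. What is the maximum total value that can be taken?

Best selections within size 52 and stock limits:
- 4×slides.pdf: size 48, value 152
- 1×fig.png + 3×slides.pdf + 1×code.tar: size 51, value 151
Best: 152 pts.

152 pts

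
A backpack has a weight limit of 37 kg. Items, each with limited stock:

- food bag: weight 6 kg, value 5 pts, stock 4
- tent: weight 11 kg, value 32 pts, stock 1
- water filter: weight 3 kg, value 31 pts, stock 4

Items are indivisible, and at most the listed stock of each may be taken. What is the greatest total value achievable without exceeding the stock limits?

166 pts

Top feasible selections:
- 2×food bag + 1×tent + 4×water filter: weight 35, value 166
- 1×food bag + 1×tent + 4×water filter: weight 29, value 161
- 1×tent + 4×water filter: weight 23, value 156
Best: 166 pts.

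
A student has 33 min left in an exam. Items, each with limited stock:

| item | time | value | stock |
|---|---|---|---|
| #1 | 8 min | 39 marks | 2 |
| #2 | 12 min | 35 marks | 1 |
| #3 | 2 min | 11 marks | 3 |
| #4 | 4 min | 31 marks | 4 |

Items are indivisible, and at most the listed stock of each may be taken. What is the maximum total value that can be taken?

202 marks

Top feasible selections:
- 2×#1 + 4×#4: time 32, value 202
- 1×#1 + 3×#3 + 4×#4: time 30, value 196
- 2×#1 + 2×#3 + 3×#4: time 32, value 193
Best: 202 marks.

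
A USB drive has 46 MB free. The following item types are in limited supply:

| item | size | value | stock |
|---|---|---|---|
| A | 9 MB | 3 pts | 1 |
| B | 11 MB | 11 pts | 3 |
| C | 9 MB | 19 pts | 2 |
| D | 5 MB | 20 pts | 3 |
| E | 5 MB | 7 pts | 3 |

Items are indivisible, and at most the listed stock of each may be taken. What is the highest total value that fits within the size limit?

Top feasible selections:
- 2×C + 3×D + 2×E: size 43, value 112
- 1×B + 2×C + 3×D: size 44, value 109
- 2×C + 3×D + 1×E: size 38, value 105
- 1×B + 1×C + 3×D + 2×E: size 45, value 104
Best: 112 pts.

112 pts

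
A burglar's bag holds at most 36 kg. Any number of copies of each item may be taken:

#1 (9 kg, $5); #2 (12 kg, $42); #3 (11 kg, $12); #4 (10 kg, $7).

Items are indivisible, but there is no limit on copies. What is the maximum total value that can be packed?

$126

Best value-per-unit is #2 at 42/12, and filling with it alone uses weight 3×12=36. No mix of the others beats 3×42 = 126.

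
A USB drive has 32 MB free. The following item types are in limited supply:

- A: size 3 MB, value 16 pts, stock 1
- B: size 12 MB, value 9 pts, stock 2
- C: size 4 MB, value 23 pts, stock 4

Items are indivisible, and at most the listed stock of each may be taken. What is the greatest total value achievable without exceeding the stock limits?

Best selections within size 32 and stock limits:
- 1×A + 1×B + 4×C: size 31, value 117
- 1×A + 4×C: size 19, value 108
Best: 117 pts.

117 pts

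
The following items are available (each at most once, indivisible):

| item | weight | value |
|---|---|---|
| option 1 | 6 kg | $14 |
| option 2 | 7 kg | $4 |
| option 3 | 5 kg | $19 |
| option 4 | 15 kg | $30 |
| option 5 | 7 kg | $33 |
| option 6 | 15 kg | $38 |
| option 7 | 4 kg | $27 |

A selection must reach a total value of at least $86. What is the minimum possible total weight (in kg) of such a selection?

Subsets with value ≥ 86, sorted by total weight:
- option 1+option 3+option 5+option 7: weight 22, value 93
- option 5+option 6+option 7: weight 26, value 98
- option 4+option 5+option 7: weight 26, value 90
- option 3+option 5+option 6: weight 27, value 90
Minimum weight: 22 kg.

22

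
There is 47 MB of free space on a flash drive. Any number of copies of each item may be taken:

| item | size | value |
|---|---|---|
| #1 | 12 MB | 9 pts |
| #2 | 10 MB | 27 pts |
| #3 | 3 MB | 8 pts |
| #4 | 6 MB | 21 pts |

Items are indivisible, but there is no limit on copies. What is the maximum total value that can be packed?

Best value-per-unit is #4 at 21/6; filling with it alone gives 7×21 = 147.
Optimal mix: 1×#3 + 7×#4 → size 45, value 155.

155 pts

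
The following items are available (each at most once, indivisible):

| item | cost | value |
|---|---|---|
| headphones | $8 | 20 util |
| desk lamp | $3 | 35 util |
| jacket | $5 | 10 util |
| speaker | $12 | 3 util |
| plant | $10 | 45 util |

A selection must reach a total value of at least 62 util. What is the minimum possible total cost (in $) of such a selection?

Subsets with value ≥ 62, sorted by total cost:
- desk lamp+plant: cost 13, value 80
- headphones+desk lamp+jacket: cost 16, value 65
- desk lamp+jacket+plant: cost 18, value 90
Minimum cost: 13 $.

13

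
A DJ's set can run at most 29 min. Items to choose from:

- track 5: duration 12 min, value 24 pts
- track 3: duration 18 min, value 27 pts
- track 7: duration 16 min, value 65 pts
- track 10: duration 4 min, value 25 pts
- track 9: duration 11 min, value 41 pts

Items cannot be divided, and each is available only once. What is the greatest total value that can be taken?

106 pts

Check high-value combinations within 29 min:
- track 7+track 9: duration 16+11=27, value 65+41=106
- track 7+track 10: duration 16+4=20, value 65+25=90
- track 5+track 10+track 9: duration 12+4+11=27, value 24+25+41=90
- track 5+track 7: duration 12+16=28, value 24+65=89
- track 3+track 9: duration 18+11=29, value 27+41=68
Best: 106 pts.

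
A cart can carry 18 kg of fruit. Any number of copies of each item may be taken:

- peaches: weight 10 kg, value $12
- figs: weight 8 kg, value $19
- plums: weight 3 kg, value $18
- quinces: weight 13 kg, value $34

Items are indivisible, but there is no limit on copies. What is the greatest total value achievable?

$108

Best value-per-unit is plums at 18/3, and filling with it alone uses weight 6×3=18. No mix of the others beats 6×18 = 108.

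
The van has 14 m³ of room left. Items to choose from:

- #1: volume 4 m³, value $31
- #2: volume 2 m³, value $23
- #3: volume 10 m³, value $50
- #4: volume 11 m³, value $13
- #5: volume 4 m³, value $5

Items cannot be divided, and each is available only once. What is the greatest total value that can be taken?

$81

Check high-value combinations within 14 m³:
- #1+#3: volume 4+10=14, value 31+50=81
- #2+#3: volume 2+10=12, value 23+50=73
- #1+#2+#5: volume 4+2+4=10, value 31+23+5=59
Best: $81.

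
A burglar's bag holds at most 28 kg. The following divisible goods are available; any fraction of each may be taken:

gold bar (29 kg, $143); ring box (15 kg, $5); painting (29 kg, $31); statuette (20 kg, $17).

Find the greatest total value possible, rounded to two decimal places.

138.07

Take in order of value per unit:
- gold bar (143/29 per unit): 28 of 29 → value 28×143/29 = 138.0690, running total 138.07
Total 138.07.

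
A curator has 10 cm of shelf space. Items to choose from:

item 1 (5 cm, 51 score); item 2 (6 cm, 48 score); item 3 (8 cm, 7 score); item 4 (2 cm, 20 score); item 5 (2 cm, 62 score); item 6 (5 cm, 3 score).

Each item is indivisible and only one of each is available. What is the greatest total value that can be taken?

133 score

Check high-value combinations within 10 cm:
- item 1+item 4+item 5: length 5+2+2=9, value 51+20+62=133
- item 2+item 4+item 5: length 6+2+2=10, value 48+20+62=130
- item 1+item 5: length 5+2=7, value 51+62=113
- item 2+item 5: length 6+2=8, value 48+62=110
Best: 133 score.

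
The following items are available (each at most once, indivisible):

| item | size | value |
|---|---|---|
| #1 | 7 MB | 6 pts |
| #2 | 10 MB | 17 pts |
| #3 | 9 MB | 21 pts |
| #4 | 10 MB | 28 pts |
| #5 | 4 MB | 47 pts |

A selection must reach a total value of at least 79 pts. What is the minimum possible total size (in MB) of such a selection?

21

Subsets with value ≥ 79, sorted by total size:
- #1+#4+#5: size 21, value 81
- #3+#4+#5: size 23, value 96
- #2+#3+#5: size 23, value 85
- #2+#4+#5: size 24, value 92
Minimum size: 21 MB.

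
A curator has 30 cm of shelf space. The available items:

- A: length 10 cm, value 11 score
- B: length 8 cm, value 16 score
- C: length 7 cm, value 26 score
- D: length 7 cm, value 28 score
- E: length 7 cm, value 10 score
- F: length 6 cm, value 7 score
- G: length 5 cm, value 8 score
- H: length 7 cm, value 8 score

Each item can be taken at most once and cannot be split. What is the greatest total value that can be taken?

80 score

Check high-value combinations within 30 cm:
- B+C+D+E: length 8+7+7+7=29, value 16+26+28+10=80
- B+C+D+G: length 8+7+7+5=27, value 16+26+28+8=78
- B+C+D+H: length 8+7+7+7=29, value 16+26+28+8=78
Best: 80 score.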